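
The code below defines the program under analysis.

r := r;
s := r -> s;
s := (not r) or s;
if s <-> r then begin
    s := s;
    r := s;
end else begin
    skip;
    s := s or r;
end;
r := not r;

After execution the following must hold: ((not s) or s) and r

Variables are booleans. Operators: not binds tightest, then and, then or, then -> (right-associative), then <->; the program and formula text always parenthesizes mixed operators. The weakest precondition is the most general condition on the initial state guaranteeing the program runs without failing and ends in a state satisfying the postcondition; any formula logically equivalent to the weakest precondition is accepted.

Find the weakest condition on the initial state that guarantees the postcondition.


Working backward. After the program, the postcondition ((not s) or s) and r must hold; in canonical form it is r.
Before r := not r: not r
Then branch requires not s; else branch requires not r.
Before the if: ((s <-> r) -> (not s)) and ((not (s <-> r)) -> (not r))
Before s := (not r) or s: ((((not r) or s) <-> r) -> (not ((not r) or s))) and ((not (((not r) or s) <-> r)) -> (not r))
Before s := r -> s: ((((not r) or (r -> s)) <-> r) -> (not ((not r) or (r -> s)))) and ((not (((not r) or (r -> s)) <-> r)) -> (not r))
Before r := r: ((((not r) or (r -> s)) <-> r) -> (not ((not r) or (r -> s)))) and ((not (((not r) or (r -> s)) <-> r)) -> (not r))
Answer: WP = ((((not r) or (r -> s)) <-> r) -> (not ((not r) or (r -> s)))) and ((not (((not r) or (r -> s)) <-> r)) -> (not r))


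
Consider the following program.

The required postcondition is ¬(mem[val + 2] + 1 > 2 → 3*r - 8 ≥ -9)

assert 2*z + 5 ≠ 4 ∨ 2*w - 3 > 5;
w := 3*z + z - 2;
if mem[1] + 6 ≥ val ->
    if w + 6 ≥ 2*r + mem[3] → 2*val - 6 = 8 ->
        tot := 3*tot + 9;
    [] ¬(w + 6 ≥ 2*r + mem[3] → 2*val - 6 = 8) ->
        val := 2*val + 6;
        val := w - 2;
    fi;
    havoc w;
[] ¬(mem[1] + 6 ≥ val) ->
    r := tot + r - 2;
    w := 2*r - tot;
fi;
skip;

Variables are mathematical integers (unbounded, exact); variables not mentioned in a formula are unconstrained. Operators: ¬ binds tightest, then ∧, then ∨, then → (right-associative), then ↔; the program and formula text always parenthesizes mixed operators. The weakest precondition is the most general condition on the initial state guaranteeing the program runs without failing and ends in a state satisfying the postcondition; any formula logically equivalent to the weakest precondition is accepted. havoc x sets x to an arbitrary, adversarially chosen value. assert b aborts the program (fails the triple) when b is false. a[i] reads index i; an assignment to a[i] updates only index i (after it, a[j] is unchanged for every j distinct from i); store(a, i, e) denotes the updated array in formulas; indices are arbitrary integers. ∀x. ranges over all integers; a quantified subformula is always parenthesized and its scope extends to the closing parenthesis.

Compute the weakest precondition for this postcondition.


Working backward. After the program, the postcondition ¬(mem[val + 2] + 1 > 2 → 3*r - 8 ≥ -9) must hold; in canonical form it is ¬(mem[val + 2] > 1 → 3*r ≥ -1).
Before skip: ¬(mem[val + 2] > 1 → 3*r ≥ -1)
Then branch requires ((w ≥ mem[3] + 2*r - 6 → 2*val = 14) → (¬(mem[val + 2] > 1 → 3*r ≥ -1))) ∧ ((¬(w ≥ mem[3] + 2*r - 6 → 2*val = 14)) → (¬(mem[w] > 1 → 3*r ≥ -1))); else branch requires ¬(mem[val + 2] > 1 → 3*r + 3*tot ≥ 5).
Before the if: (mem[1] ≥ val - 6 → (((w ≥ mem[3] + 2*r - 6 → 2*val = 14) → (¬(mem[val + 2] > 1 → 3*r ≥ -1))) ∧ ((¬(w ≥ mem[3] + 2*r - 6 → 2*val = 14)) → (¬(mem[w] > 1 → 3*r ≥ -1))))) ∧ ((¬(mem[1] ≥ val - 6)) → (¬(mem[val + 2] > 1 → 3*r + 3*tot ≥ 5)))
Before w := 3*z + z - 2: (mem[1] ≥ val - 6 → (((4*z ≥ mem[3] + 2*r - 4 → 2*val = 14) → (¬(mem[val + 2] > 1 → 3*r ≥ -1))) ∧ ((¬(4*z ≥ mem[3] + 2*r - 4 → 2*val = 14)) → (¬(mem[4*z - 2] > 1 → 3*r ≥ -1))))) ∧ ((¬(mem[1] ≥ val - 6)) → (¬(mem[val + 2] > 1 → 3*r + 3*tot ≥ 5)))
Before assert 2*z + 5 ≠ 4 ∨ 2*w - 3 > 5: (2*z ≠ -1 ∨ 2*w > 8) ∧ (mem[1] ≥ val - 6 → (((4*z ≥ mem[3] + 2*r - 4 → 2*val = 14) → (¬(mem[val + 2] > 1 → 3*r ≥ -1))) ∧ ((¬(4*z ≥ mem[3] + 2*r - 4 → 2*val = 14)) → (¬(mem[4*z - 2] > 1 → 3*r ≥ -1))))) ∧ ((¬(mem[1] ≥ val - 6)) → (¬(mem[val + 2] > 1 → 3*r + 3*tot ≥ 5)))
Answer: WP = (2*z ≠ -1 ∨ 2*w > 8) ∧ (mem[1] ≥ val - 6 → (((4*z ≥ mem[3] + 2*r - 4 → 2*val = 14) → (¬(mem[val + 2] > 1 → 3*r ≥ -1))) ∧ ((¬(4*z ≥ mem[3] + 2*r - 4 → 2*val = 14)) → (¬(mem[4*z - 2] > 1 → 3*r ≥ -1))))) ∧ ((¬(mem[1] ≥ val - 6)) → (¬(mem[val + 2] > 1 → 3*r + 3*tot ≥ 5)))


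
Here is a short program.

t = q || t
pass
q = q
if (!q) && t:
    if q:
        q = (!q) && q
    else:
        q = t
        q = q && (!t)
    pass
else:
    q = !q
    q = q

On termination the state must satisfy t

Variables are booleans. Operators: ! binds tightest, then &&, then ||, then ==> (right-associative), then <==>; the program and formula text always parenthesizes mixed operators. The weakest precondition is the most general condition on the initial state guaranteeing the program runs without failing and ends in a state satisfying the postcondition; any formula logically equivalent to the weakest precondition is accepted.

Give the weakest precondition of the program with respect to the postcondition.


Working backward. After the program, t must hold.
Then branch requires (q ==> t) && ((!q) ==> t); else branch requires t.
Before the if: (((!q) && t) ==> ((q ==> t) && ((!q) ==> t))) && ((!((!q) && t)) ==> t)
Before q := q: (((!q) && t) ==> ((q ==> t) && ((!q) ==> t))) && ((!((!q) && t)) ==> t)
Before skip: (((!q) && t) ==> ((q ==> t) && ((!q) ==> t))) && ((!((!q) && t)) ==> t)
Before t := q || t: (((!q) && (q || t)) ==> ((q ==> (q || t)) && ((!q) ==> (q || t)))) && ((!((!q) && (q || t))) ==> (q || t))
Answer: WP = (((!q) && (q || t)) ==> ((q ==> (q || t)) && ((!q) ==> (q || t)))) && ((!((!q) && (q || t))) ==> (q || t))


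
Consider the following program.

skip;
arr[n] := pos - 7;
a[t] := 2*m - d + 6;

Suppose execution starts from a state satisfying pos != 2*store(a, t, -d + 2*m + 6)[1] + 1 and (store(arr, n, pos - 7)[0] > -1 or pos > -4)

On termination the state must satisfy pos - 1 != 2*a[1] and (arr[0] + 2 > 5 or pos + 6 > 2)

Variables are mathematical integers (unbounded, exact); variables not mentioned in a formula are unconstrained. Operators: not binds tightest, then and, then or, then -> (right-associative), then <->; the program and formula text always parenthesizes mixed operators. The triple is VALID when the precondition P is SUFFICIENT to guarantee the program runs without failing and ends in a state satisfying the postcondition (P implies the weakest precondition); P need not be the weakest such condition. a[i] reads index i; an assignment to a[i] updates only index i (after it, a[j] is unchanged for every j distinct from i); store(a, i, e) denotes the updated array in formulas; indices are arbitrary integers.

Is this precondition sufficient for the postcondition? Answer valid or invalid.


Working backward. After the program, the postcondition pos - 1 != 2*a[1] and (arr[0] + 2 > 5 or pos + 6 > 2) must hold; in canonical form it is pos != 2*a[1] + 1 and (arr[0] > 3 or pos > -4).
Before a[t] := 2*m - d + 6: pos != 2*store(a, t, -d + 2*m + 6)[1] + 1 and (arr[0] > 3 or pos > -4)
Before arr[n] := pos - 7: pos != 2*store(a, t, -d + 2*m + 6)[1] + 1 and (store(arr, n, pos - 7)[0] > 3 or pos > -4)
Before skip: pos != 2*store(a, t, -d + 2*m + 6)[1] + 1 and (store(arr, n, pos - 7)[0] > 3 or pos > -4)
The weakest precondition is pos != 2*store(a, t, -d + 2*m + 6)[1] + 1 and (store(arr, n, pos - 7)[0] > 3 or pos > -4).
Check whether pos != 2*store(a, t, -d + 2*m + 6)[1] + 1 and (store(arr, n, pos - 7)[0] > -1 or pos > -4) implies it.
Countermodel: at the initial state a = {[0] = 2, [1] = 2, [10] = 2, elsewhere 2}, arr = {[0] = 0, [1] = 9, [10] = 9, elsewhere 9}, d = -1, m = -5, n = 10, pos = -4, t = 1, the precondition holds but the weakest precondition fails.
Answer: invalid


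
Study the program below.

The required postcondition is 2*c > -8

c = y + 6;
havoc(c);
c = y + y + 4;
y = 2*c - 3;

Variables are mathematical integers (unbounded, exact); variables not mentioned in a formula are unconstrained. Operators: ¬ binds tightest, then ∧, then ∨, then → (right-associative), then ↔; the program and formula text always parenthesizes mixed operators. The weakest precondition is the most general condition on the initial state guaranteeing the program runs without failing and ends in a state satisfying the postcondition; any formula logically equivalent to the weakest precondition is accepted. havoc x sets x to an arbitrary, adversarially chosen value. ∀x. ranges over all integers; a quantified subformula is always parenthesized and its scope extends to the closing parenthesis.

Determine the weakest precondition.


Working backward. After the program, 2*c > -8 must hold.
Before y := 2*c - 3: 2*c > -8
Before c := y + y + 4: 4*y > -16
Before havoc c: 4*y > -16
Before c := y + 6: 4*y > -16
Answer: WP = 4*y > -16


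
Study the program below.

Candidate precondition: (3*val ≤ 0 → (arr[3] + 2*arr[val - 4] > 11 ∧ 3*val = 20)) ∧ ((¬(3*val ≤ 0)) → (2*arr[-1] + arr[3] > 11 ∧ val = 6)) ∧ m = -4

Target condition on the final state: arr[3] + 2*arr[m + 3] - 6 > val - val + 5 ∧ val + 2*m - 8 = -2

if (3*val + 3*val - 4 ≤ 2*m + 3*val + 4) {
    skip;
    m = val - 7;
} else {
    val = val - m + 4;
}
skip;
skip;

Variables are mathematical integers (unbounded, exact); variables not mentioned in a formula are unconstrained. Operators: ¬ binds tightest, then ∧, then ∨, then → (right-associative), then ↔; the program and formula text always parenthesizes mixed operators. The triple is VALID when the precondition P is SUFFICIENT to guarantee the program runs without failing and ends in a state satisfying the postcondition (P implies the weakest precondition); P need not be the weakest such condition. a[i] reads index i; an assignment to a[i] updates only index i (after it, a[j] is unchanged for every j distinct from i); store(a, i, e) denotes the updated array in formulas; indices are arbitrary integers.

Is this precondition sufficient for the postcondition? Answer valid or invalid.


Working backward. After the program, the postcondition arr[3] + 2*arr[m + 3] - 6 > val - val + 5 ∧ val + 2*m - 8 = -2 must hold; in canonical form it is 2*arr[m + 3] + arr[3] > 11 ∧ 2*m + val = 6.
Before skip: 2*arr[m + 3] + arr[3] > 11 ∧ 2*m + val = 6
Before skip: 2*arr[m + 3] + arr[3] > 11 ∧ 2*m + val = 6
Then branch requires arr[3] + 2*arr[val - 4] > 11 ∧ 3*val = 20; else branch requires 2*arr[m + 3] + arr[3] > 11 ∧ m + val = 2.
Before the if: (3*val ≤ 2*m + 8 → (arr[3] + 2*arr[val - 4] > 11 ∧ 3*val = 20)) ∧ ((¬(3*val ≤ 2*m + 8)) → (2*arr[m + 3] + arr[3] > 11 ∧ m + val = 2))
The weakest precondition is (3*val ≤ 2*m + 8 → (arr[3] + 2*arr[val - 4] > 11 ∧ 3*val = 20)) ∧ ((¬(3*val ≤ 2*m + 8)) → (2*arr[m + 3] + arr[3] > 11 ∧ m + val = 2)).
Check whether (3*val ≤ 0 → (arr[3] + 2*arr[val - 4] > 11 ∧ 3*val = 20)) ∧ ((¬(3*val ≤ 0)) → (2*arr[-1] + arr[3] > 11 ∧ val = 6)) ∧ m = -4 implies it.
Every state satisfying the precondition satisfies the weakest precondition: the implication holds.
Answer: valid


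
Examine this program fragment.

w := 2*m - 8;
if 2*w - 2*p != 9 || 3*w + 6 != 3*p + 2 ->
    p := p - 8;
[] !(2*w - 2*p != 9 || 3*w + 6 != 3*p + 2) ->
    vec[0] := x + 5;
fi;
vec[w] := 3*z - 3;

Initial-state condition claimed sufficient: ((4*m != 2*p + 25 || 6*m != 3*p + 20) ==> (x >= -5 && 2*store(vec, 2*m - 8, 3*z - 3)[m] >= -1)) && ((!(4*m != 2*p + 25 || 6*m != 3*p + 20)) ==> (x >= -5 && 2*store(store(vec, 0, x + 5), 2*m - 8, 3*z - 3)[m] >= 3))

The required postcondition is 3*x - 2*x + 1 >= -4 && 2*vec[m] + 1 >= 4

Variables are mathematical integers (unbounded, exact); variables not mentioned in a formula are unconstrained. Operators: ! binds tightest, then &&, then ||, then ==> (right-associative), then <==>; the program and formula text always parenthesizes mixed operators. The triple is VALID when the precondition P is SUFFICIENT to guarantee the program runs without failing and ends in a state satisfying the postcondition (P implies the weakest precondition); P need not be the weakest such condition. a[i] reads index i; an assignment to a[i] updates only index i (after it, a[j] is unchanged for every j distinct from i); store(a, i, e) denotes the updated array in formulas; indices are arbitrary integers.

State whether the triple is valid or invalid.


Working backward. After the program, the postcondition 3*x - 2*x + 1 >= -4 && 2*vec[m] + 1 >= 4 must hold; in canonical form it is x >= -5 && 2*vec[m] >= 3.
Before vec[w] := 3*z - 3: x >= -5 && 2*store(vec, w, 3*z - 3)[m] >= 3
Then branch requires x >= -5 && 2*store(vec, w, 3*z - 3)[m] >= 3; else branch requires x >= -5 && 2*store(store(vec, 0, x + 5), w, 3*z - 3)[m] >= 3.
Before the if: ((2*w != 2*p + 9 || 3*w != 3*p - 4) ==> (x >= -5 && 2*store(vec, w, 3*z - 3)[m] >= 3)) && ((!(2*w != 2*p + 9 || 3*w != 3*p - 4)) ==> (x >= -5 && 2*store(store(vec, 0, x + 5), w, 3*z - 3)[m] >= 3))
Before w := 2*m - 8: ((4*m != 2*p + 25 || 6*m != 3*p + 20) ==> (x >= -5 && 2*store(vec, 2*m - 8, 3*z - 3)[m] >= 3)) && ((!(4*m != 2*p + 25 || 6*m != 3*p + 20)) ==> (x >= -5 && 2*store(store(vec, 0, x + 5), 2*m - 8, 3*z - 3)[m] >= 3))
The weakest precondition is ((4*m != 2*p + 25 || 6*m != 3*p + 20) ==> (x >= -5 && 2*store(vec, 2*m - 8, 3*z - 3)[m] >= 3)) && ((!(4*m != 2*p + 25 || 6*m != 3*p + 20)) ==> (x >= -5 && 2*store(store(vec, 0, x + 5), 2*m - 8, 3*z - 3)[m] >= 3)).
Check whether ((4*m != 2*p + 25 || 6*m != 3*p + 20) ==> (x >= -5 && 2*store(vec, 2*m - 8, 3*z - 3)[m] >= -1)) && ((!(4*m != 2*p + 25 || 6*m != 3*p + 20)) ==> (x >= -5 && 2*store(store(vec, 0, x + 5), 2*m - 8, 3*z - 3)[m] >= 3)) implies it.
Countermodel: at the initial state m = 9, p = 0, vec = {[0] = 2, [9] = 0, [10] = 2, elsewhere 2}, x = 0, z = 0, the precondition holds but the weakest precondition fails.
Answer: invalid


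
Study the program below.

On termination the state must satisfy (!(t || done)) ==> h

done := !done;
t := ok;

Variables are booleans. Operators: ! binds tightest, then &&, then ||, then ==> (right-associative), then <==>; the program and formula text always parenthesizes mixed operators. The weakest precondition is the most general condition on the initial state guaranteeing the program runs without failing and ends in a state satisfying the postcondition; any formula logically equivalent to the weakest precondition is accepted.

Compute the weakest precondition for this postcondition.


Working backward. After the program, (!(t || done)) ==> h must hold.
Before t := ok: (!(ok || done)) ==> h
Before done := !done: (!(ok || (!done))) ==> h
Answer: WP = (!(ok || (!done))) ==> h


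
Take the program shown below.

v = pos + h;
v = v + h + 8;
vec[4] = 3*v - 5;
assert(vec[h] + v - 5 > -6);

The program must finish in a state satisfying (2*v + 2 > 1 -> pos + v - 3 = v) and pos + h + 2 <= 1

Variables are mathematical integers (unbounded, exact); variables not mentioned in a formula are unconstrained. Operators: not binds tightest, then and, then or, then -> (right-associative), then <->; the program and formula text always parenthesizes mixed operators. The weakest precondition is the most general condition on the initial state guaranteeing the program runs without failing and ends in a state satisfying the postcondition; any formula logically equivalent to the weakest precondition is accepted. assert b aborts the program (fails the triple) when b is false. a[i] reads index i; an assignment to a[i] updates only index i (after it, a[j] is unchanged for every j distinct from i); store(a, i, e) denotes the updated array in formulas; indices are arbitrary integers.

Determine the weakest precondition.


Working backward. After the program, the postcondition (2*v + 2 > 1 -> pos + v - 3 = v) and pos + h + 2 <= 1 must hold; in canonical form it is (2*v > -1 -> pos = 3) and h + pos <= -1.
Before assert vec[h] + v - 5 > -6: vec[h] + v > -1 and (2*v > -1 -> pos = 3) and h + pos <= -1
Before vec[4] := 3*v - 5: store(vec, 4, 3*v - 5)[h] + v > -1 and (2*v > -1 -> pos = 3) and h + pos <= -1
Before v := v + h + 8: store(vec, 4, 3*h + 3*v + 19)[h] + h + v > -9 and (2*h + 2*v > -17 -> pos = 3) and h + pos <= -1
Before v := pos + h: store(vec, 4, 6*h + 3*pos + 19)[h] + 2*h + pos > -9 and (4*h + 2*pos > -17 -> pos = 3) and h + pos <= -1
Answer: WP = store(vec, 4, 6*h + 3*pos + 19)[h] + 2*h + pos > -9 and (4*h + 2*pos > -17 -> pos = 3) and h + pos <= -1


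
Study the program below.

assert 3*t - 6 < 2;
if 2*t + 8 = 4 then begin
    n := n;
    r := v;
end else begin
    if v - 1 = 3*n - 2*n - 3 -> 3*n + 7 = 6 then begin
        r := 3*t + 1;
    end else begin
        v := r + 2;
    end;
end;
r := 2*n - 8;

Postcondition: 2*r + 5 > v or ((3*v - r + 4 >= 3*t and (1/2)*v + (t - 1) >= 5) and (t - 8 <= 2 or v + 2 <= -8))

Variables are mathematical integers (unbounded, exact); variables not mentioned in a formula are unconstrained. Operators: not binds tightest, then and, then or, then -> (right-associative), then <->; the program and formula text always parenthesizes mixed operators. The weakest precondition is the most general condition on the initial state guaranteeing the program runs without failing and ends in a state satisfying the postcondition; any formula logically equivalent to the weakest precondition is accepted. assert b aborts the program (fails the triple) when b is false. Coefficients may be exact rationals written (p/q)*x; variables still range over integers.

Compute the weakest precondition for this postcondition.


Working backward. After the program, the postcondition 2*r + 5 > v or ((3*v - r + 4 >= 3*t and (1/2)*v + (t - 1) >= 5) and (t - 8 <= 2 or v + 2 <= -8)) must hold; in canonical form it is 2*r > v - 5 or (3*v >= r + 3*t - 4 and t + (1/2)*v >= 6 and (t <= 10 or v <= -10)).
Before r := 2*n - 8: 4*n > v + 11 or (3*v >= 2*n + 3*t - 12 and t + (1/2)*v >= 6 and (t <= 10 or v <= -10))
Then branch requires 4*n > v + 11 or (3*v >= 2*n + 3*t - 12 and t + (1/2)*v >= 6 and (t <= 10 or v <= -10)); else branch requires ((v = n - 2 -> 3*n = -1) -> (4*n > v + 11 or (3*v >= 2*n + 3*t - 12 and t + (1/2)*v >= 6 and (t <= 10 or v <= -10)))) and ((not (v = n - 2 -> 3*n = -1)) -> (4*n > r + 13 or (3*r >= 2*n + 3*t - 18 and (1/2)*r + t >= 5 and (t <= 10 or r <= -12)))).
Before the if: (2*t = -4 -> (4*n > v + 11 or (3*v >= 2*n + 3*t - 12 and t + (1/2)*v >= 6 and (t <= 10 or v <= -10)))) and ((not (2*t = -4)) -> (((v = n - 2 -> 3*n = -1) -> (4*n > v + 11 or (3*v >= 2*n + 3*t - 12 and t + (1/2)*v >= 6 and (t <= 10 or v <= -10)))) and ((not (v = n - 2 -> 3*n = -1)) -> (4*n > r + 13 or (3*r >= 2*n + 3*t - 18 and (1/2)*r + t >= 5 and (t <= 10 or r <= -12))))))
Before assert 3*t - 6 < 2: 3*t < 8 and (2*t = -4 -> (4*n > v + 11 or (3*v >= 2*n + 3*t - 12 and t + (1/2)*v >= 6 and (t <= 10 or v <= -10)))) and ((not (2*t = -4)) -> (((v = n - 2 -> 3*n = -1) -> (4*n > v + 11 or (3*v >= 2*n + 3*t - 12 and t + (1/2)*v >= 6 and (t <= 10 or v <= -10)))) and ((not (v = n - 2 -> 3*n = -1)) -> (4*n > r + 13 or (3*r >= 2*n + 3*t - 18 and (1/2)*r + t >= 5 and (t <= 10 or r <= -12))))))
Answer: WP = 3*t < 8 and (2*t = -4 -> (4*n > v + 11 or (3*v >= 2*n + 3*t - 12 and t + (1/2)*v >= 6 and (t <= 10 or v <= -10)))) and ((not (2*t = -4)) -> (((v = n - 2 -> 3*n = -1) -> (4*n > v + 11 or (3*v >= 2*n + 3*t - 12 and t + (1/2)*v >= 6 and (t <= 10 or v <= -10)))) and ((not (v = n - 2 -> 3*n = -1)) -> (4*n > r + 13 or (3*r >= 2*n + 3*t - 18 and (1/2)*r + t >= 5 and (t <= 10 or r <= -12))))))


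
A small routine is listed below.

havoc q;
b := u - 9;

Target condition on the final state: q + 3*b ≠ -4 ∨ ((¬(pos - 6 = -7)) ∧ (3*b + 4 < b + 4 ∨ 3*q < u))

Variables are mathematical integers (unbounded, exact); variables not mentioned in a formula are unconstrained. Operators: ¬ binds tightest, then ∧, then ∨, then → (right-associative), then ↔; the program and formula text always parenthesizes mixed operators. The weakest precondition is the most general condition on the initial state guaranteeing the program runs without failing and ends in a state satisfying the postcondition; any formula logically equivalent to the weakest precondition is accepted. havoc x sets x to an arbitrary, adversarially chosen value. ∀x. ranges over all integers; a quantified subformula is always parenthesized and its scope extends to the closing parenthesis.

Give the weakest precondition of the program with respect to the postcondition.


Working backward. After the program, the postcondition q + 3*b ≠ -4 ∨ ((¬(pos - 6 = -7)) ∧ (3*b + 4 < b + 4 ∨ 3*q < u)) must hold; in canonical form it is 3*b + q ≠ -4 ∨ ((¬(pos = -1)) ∧ (2*b < 0 ∨ 3*q < u)).
Before b := u - 9: q + 3*u ≠ 23 ∨ ((¬(pos = -1)) ∧ (2*u < 18 ∨ 3*q < u))
Before havoc q: ∀q_1. (q_1 + 3*u ≠ 23 ∨ ((¬(pos = -1)) ∧ (2*u < 18 ∨ 3*q_1 < u)))
Answer: WP = ∀q_1. (q_1 + 3*u ≠ 23 ∨ ((¬(pos = -1)) ∧ (2*u < 18 ∨ 3*q_1 < u)))


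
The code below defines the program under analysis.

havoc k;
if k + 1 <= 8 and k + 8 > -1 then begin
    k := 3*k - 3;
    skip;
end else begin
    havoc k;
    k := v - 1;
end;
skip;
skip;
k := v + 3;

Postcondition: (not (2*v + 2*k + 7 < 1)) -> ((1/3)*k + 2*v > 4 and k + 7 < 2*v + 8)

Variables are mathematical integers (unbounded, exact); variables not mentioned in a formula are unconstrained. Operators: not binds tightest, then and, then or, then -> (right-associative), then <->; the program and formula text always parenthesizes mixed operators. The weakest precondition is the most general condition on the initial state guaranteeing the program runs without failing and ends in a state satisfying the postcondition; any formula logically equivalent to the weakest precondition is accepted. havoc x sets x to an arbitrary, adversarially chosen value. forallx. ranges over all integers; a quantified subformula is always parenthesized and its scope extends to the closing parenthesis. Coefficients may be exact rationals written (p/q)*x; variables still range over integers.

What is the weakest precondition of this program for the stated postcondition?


Working backward. After the program, the postcondition (not (2*v + 2*k + 7 < 1)) -> ((1/3)*k + 2*v > 4 and k + 7 < 2*v + 8) must hold; in canonical form it is (not (2*k + 2*v < -6)) -> ((1/3)*k + 2*v > 4 and k < 2*v + 1).
Before k := v + 3: (not (4*v < -12)) -> ((7/3)*v > 3 and v > 2)
Before skip: (not (4*v < -12)) -> ((7/3)*v > 3 and v > 2)
Before skip: (not (4*v < -12)) -> ((7/3)*v > 3 and v > 2)
Then branch requires (not (4*v < -12)) -> ((7/3)*v > 3 and v > 2); else branch requires (not (4*v < -12)) -> ((7/3)*v > 3 and v > 2).
Before the if: ((k <= 7 and k > -9) -> ((not (4*v < -12)) -> ((7/3)*v > 3 and v > 2))) and ((not (k <= 7 and k > -9)) -> ((not (4*v < -12)) -> ((7/3)*v > 3 and v > 2)))
Before havoc k: forall k_1. (((k_1 <= 7 and k_1 > -9) -> ((not (4*v < -12)) -> ((7/3)*v > 3 and v > 2))) and ((not (k_1 <= 7 and k_1 > -9)) -> ((not (4*v < -12)) -> ((7/3)*v > 3 and v > 2))))
Answer: WP = forall k_1. (((k_1 <= 7 and k_1 > -9) -> ((not (4*v < -12)) -> ((7/3)*v > 3 and v > 2))) and ((not (k_1 <= 7 and k_1 > -9)) -> ((not (4*v < -12)) -> ((7/3)*v > 3 and v > 2))))


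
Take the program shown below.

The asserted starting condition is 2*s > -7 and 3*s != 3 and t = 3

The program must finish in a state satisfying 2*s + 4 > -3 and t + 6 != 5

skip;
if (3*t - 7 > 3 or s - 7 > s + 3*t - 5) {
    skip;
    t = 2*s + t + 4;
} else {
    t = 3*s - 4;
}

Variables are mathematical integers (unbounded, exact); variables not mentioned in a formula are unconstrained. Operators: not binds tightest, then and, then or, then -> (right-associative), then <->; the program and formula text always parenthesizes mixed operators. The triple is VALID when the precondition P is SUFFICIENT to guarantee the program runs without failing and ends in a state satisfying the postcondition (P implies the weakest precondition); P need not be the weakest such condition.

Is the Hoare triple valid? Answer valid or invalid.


Working backward. After the program, the postcondition 2*s + 4 > -3 and t + 6 != 5 must hold; in canonical form it is 2*s > -7 and t != -1.
Then branch requires 2*s > -7 and 2*s + t != -5; else branch requires 2*s > -7 and 3*s != 3.
Before the if: ((3*t > 10 or 3*t < -2) -> (2*s > -7 and 2*s + t != -5)) and ((not (3*t > 10 or 3*t < -2)) -> (2*s > -7 and 3*s != 3))
Before skip: ((3*t > 10 or 3*t < -2) -> (2*s > -7 and 2*s + t != -5)) and ((not (3*t > 10 or 3*t < -2)) -> (2*s > -7 and 3*s != 3))
The weakest precondition is ((3*t > 10 or 3*t < -2) -> (2*s > -7 and 2*s + t != -5)) and ((not (3*t > 10 or 3*t < -2)) -> (2*s > -7 and 3*s != 3)).
Check whether 2*s > -7 and 3*s != 3 and t = 3 implies it.
Every state satisfying the precondition satisfies the weakest precondition: the implication holds.
Answer: valid


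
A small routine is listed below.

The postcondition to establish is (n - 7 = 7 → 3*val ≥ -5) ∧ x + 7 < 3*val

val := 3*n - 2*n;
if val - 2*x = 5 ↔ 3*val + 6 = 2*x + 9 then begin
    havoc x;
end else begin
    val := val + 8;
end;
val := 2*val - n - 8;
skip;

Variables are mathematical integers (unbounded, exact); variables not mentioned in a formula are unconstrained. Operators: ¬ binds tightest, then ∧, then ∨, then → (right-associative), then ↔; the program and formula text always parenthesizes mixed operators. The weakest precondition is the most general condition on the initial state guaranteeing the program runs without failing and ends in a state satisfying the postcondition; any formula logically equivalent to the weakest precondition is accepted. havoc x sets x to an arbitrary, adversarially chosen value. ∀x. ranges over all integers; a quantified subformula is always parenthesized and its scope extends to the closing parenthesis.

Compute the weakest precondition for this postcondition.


Working backward. After the program, the postcondition (n - 7 = 7 → 3*val ≥ -5) ∧ x + 7 < 3*val must hold; in canonical form it is (n = 14 → 3*val ≥ -5) ∧ x < 3*val - 7.
Before skip: (n = 14 → 3*val ≥ -5) ∧ x < 3*val - 7
Before val := 2*val - n - 8: (n = 14 → 6*val ≥ 3*n + 19) ∧ 3*n + x < 6*val - 31
Then branch requires ∀x_1. ((n = 14 → 6*val ≥ 3*n + 19) ∧ 3*n + x_1 < 6*val - 31); else branch requires (n = 14 → 6*val ≥ 3*n - 29) ∧ 3*n + x < 6*val + 17.
Before the if: ((val = 2*x + 5 ↔ 3*val = 2*x + 3) → (∀x_1. ((n = 14 → 6*val ≥ 3*n + 19) ∧ 3*n + x_1 < 6*val - 31))) ∧ ((¬(val = 2*x + 5 ↔ 3*val = 2*x + 3)) → ((n = 14 → 6*val ≥ 3*n - 29) ∧ 3*n + x < 6*val + 17))
Before val := 3*n - 2*n: ((n = 2*x + 5 ↔ 3*n = 2*x + 3) → (∀x_1. ((n = 14 → 3*n ≥ 19) ∧ x_1 < 3*n - 31))) ∧ ((¬(n = 2*x + 5 ↔ 3*n = 2*x + 3)) → ((n = 14 → 3*n ≥ -29) ∧ x < 3*n + 17))
Answer: WP = ((n = 2*x + 5 ↔ 3*n = 2*x + 3) → (∀x_1. ((n = 14 → 3*n ≥ 19) ∧ x_1 < 3*n - 31))) ∧ ((¬(n = 2*x + 5 ↔ 3*n = 2*x + 3)) → ((n = 14 → 3*n ≥ -29) ∧ x < 3*n + 17))


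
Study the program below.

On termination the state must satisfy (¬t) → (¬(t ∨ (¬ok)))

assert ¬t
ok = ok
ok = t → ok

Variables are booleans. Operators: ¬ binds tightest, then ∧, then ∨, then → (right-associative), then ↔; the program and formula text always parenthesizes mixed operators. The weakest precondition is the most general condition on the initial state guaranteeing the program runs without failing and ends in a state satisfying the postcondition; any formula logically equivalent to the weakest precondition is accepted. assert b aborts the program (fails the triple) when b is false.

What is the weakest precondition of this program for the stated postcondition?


Working backward. After the program, (¬t) → (¬(t ∨ (¬ok))) must hold.
Before ok := t → ok: (¬t) → (¬(t ∨ (¬(t → ok))))
Before ok := ok: (¬t) → (¬(t ∨ (¬(t → ok))))
Before assert ¬t: (¬t) ∧ ((¬t) → (¬(t ∨ (¬(t → ok)))))
Answer: WP = (¬t) ∧ ((¬t) → (¬(t ∨ (¬(t → ok)))))


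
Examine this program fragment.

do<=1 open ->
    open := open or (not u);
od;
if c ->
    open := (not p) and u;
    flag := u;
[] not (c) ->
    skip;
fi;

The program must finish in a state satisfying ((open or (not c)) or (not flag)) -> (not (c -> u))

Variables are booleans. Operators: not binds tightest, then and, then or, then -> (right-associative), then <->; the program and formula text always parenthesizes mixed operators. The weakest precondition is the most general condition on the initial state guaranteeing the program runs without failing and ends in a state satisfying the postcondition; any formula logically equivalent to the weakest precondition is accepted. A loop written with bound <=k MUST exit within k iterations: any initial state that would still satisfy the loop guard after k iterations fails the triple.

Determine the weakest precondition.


Working backward. After the program, the postcondition ((open or (not c)) or (not flag)) -> (not (c -> u)) must hold; in canonical form it is (open or (not c) or (not flag)) -> (not (c -> u)).
Then branch requires (((not p) and u) or (not c) or (not u)) -> (not (c -> u)); else branch requires (open or (not c) or (not flag)) -> (not (c -> u)).
Before the if: (c -> ((((not p) and u) or (not c) or (not u)) -> (not (c -> u)))) and ((not c) -> ((open or (not c) or (not flag)) -> (not (c -> u))))
Before the loop (bound <=1), unroll the exhaustion recursion (WP_0 = exit-now case; WP_j = one more guarded iteration, up to j = 1):
  WP_0: (not open) and (c -> ((((not p) and u) or (not c) or (not u)) -> (not (c -> u)))) and ((not c) -> ((open or (not c) or (not flag)) -> (not (c -> u))))
  WP_1: (open -> ((not (open or (not u))) and (c -> ((((not p) and u) or (not c) or (not u)) -> (not (c -> u)))) and ((not c) -> ((open or (not u) or (not c) or (not flag)) -> (not (c -> u)))))) and ((not open) -> ((c -> ((((not p) and u) or (not c) or (not u)) -> (not (c -> u)))) and ((not c) -> ((open or (not c) or (not flag)) -> (not (c -> u))))))
So before the loop: (open -> ((not (open or (not u))) and (c -> ((((not p) and u) or (not c) or (not u)) -> (not (c -> u)))) and ((not c) -> ((open or (not u) or (not c) or (not flag)) -> (not (c -> u)))))) and ((not open) -> ((c -> ((((not p) and u) or (not c) or (not u)) -> (not (c -> u)))) and ((not c) -> ((open or (not c) or (not flag)) -> (not (c -> u))))))
Answer: WP = (open -> ((not (open or (not u))) and (c -> ((((not p) and u) or (not c) or (not u)) -> (not (c -> u)))) and ((not c) -> ((open or (not u) or (not c) or (not flag)) -> (not (c -> u)))))) and ((not open) -> ((c -> ((((not p) and u) or (not c) or (not u)) -> (not (c -> u)))) and ((not c) -> ((open or (not c) or (not flag)) -> (not (c -> u))))))


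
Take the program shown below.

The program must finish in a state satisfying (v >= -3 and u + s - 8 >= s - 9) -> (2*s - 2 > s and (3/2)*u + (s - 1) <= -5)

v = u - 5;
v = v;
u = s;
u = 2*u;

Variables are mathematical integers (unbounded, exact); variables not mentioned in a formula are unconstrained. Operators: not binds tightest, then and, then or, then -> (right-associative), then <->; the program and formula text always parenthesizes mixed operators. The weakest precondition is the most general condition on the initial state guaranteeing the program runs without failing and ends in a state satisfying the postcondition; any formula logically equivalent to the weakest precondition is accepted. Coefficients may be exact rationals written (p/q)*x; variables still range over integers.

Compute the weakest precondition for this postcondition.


Working backward. After the program, the postcondition (v >= -3 and u + s - 8 >= s - 9) -> (2*s - 2 > s and (3/2)*u + (s - 1) <= -5) must hold; in canonical form it is (v >= -3 and u >= -1) -> (s > 2 and s + (3/2)*u <= -4).
Before u := 2*u: (v >= -3 and 2*u >= -1) -> (s > 2 and s + 3*u <= -4)
Before u := s: (v >= -3 and 2*s >= -1) -> (s > 2 and 4*s <= -4)
Before v := v: (v >= -3 and 2*s >= -1) -> (s > 2 and 4*s <= -4)
Before v := u - 5: (u >= 2 and 2*s >= -1) -> (s > 2 and 4*s <= -4)
Answer: WP = (u >= 2 and 2*s >= -1) -> (s > 2 and 4*s <= -4)


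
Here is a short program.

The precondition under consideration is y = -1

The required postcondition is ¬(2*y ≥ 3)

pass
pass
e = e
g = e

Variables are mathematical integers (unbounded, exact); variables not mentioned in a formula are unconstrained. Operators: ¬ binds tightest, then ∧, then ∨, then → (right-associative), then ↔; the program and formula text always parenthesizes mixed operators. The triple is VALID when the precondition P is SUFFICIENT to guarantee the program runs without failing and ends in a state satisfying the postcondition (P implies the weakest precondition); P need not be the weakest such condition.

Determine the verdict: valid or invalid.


Working backward. After the program, ¬(2*y ≥ 3) must hold.
Before g := e: ¬(2*y ≥ 3)
Before e := e: ¬(2*y ≥ 3)
Before skip: ¬(2*y ≥ 3)
Before skip: ¬(2*y ≥ 3)
The weakest precondition is ¬(2*y ≥ 3).
Check whether y = -1 implies it.
Every state satisfying the precondition satisfies the weakest precondition: the implication holds.
Answer: valid


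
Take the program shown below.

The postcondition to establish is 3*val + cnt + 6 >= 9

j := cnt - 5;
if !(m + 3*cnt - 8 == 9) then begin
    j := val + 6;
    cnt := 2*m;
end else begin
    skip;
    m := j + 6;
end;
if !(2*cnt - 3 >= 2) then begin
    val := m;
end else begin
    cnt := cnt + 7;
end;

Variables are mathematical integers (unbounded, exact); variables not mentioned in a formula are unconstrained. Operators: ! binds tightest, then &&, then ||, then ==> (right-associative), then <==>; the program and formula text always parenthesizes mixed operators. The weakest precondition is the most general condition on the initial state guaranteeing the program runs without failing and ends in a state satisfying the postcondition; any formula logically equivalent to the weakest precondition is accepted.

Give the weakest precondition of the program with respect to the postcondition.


Working backward. After the program, the postcondition 3*val + cnt + 6 >= 9 must hold; in canonical form it is cnt + 3*val >= 3.
Then branch requires cnt + 3*m >= 3; else branch requires cnt + 3*val >= -4.
Before the if: ((!(2*cnt >= 5)) ==> cnt + 3*m >= 3) && (2*cnt >= 5 ==> cnt + 3*val >= -4)
Then branch requires ((!(4*m >= 5)) ==> 5*m >= 3) && (4*m >= 5 ==> 2*m + 3*val >= -4); else branch requires ((!(2*cnt >= 5)) ==> cnt + 3*j >= -15) && (2*cnt >= 5 ==> cnt + 3*val >= -4).
Before the if: ((!(3*cnt + m == 17)) ==> (((!(4*m >= 5)) ==> 5*m >= 3) && (4*m >= 5 ==> 2*m + 3*val >= -4))) && (3*cnt + m == 17 ==> (((!(2*cnt >= 5)) ==> cnt + 3*j >= -15) && (2*cnt >= 5 ==> cnt + 3*val >= -4)))
Before j := cnt - 5: ((!(3*cnt + m == 17)) ==> (((!(4*m >= 5)) ==> 5*m >= 3) && (4*m >= 5 ==> 2*m + 3*val >= -4))) && (3*cnt + m == 17 ==> (((!(2*cnt >= 5)) ==> 4*cnt >= 0) && (2*cnt >= 5 ==> cnt + 3*val >= -4)))
Answer: WP = ((!(3*cnt + m == 17)) ==> (((!(4*m >= 5)) ==> 5*m >= 3) && (4*m >= 5 ==> 2*m + 3*val >= -4))) && (3*cnt + m == 17 ==> (((!(2*cnt >= 5)) ==> 4*cnt >= 0) && (2*cnt >= 5 ==> cnt + 3*val >= -4)))


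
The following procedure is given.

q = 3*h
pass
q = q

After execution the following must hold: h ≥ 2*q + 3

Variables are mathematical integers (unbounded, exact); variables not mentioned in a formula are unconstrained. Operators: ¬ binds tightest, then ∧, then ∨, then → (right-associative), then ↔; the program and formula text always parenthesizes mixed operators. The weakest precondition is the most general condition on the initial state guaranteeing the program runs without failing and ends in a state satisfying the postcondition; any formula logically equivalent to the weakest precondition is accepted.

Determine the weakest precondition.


Working backward. After the program, h ≥ 2*q + 3 must hold.
Before q := q: h ≥ 2*q + 3
Before skip: h ≥ 2*q + 3
Before q := 3*h: 5*h ≤ -3
Answer: WP = 5*h ≤ -3


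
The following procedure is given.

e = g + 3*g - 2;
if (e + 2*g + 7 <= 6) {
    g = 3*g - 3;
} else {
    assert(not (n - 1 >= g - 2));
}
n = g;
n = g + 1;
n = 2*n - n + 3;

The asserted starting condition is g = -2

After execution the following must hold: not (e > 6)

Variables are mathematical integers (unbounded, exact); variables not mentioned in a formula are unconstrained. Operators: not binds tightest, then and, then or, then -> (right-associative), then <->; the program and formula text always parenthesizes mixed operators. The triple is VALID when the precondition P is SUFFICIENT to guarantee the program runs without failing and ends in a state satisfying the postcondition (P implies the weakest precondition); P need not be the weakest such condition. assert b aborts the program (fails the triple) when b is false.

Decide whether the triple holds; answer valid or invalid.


Working backward. After the program, not (e > 6) must hold.
Before n := 2*n - n + 3: not (e > 6)
Before n := g + 1: not (e > 6)
Before n := g: not (e > 6)
Then branch requires not (e > 6); else branch requires (not (n >= g - 1)) and (not (e > 6)).
Before the if: (e + 2*g <= -1 -> (not (e > 6))) and ((not (e + 2*g <= -1)) -> ((not (n >= g - 1)) and (not (e > 6))))
Before e := g + 3*g - 2: (6*g <= 1 -> (not (4*g > 8))) and ((not (6*g <= 1)) -> ((not (n >= g - 1)) and (not (4*g > 8))))
The weakest precondition is (6*g <= 1 -> (not (4*g > 8))) and ((not (6*g <= 1)) -> ((not (n >= g - 1)) and (not (4*g > 8)))).
Check whether g = -2 implies it.
Every state satisfying the precondition satisfies the weakest precondition: the implication holds.
Answer: valid


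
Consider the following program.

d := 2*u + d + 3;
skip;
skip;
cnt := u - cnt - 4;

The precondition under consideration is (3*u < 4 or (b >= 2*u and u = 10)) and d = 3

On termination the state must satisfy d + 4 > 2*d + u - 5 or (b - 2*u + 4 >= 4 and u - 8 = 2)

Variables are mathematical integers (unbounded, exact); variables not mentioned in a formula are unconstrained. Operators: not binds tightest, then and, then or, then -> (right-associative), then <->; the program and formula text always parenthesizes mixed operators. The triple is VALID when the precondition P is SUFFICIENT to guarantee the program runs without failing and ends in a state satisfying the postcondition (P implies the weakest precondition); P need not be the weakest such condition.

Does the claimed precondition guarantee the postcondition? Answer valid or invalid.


Working backward. After the program, the postcondition d + 4 > 2*d + u - 5 or (b - 2*u + 4 >= 4 and u - 8 = 2) must hold; in canonical form it is d + u < 9 or (b >= 2*u and u = 10).
Before cnt := u - cnt - 4: d + u < 9 or (b >= 2*u and u = 10)
Before skip: d + u < 9 or (b >= 2*u and u = 10)
Before skip: d + u < 9 or (b >= 2*u and u = 10)
Before d := 2*u + d + 3: d + 3*u < 6 or (b >= 2*u and u = 10)
The weakest precondition is d + 3*u < 6 or (b >= 2*u and u = 10).
Check whether (3*u < 4 or (b >= 2*u and u = 10)) and d = 3 implies it.
Countermodel: at the initial state b = 20, d = 3, u = 1, the precondition holds but the weakest precondition fails.
Answer: invalid


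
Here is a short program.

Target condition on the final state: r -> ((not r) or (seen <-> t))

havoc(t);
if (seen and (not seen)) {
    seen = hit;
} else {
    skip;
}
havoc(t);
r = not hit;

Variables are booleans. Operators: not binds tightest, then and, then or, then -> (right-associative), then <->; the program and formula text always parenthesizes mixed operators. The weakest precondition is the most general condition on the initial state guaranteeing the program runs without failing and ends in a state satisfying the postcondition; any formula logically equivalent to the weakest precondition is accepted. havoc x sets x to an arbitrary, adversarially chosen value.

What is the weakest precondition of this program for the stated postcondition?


Working backward. After the program, r -> ((not r) or (seen <-> t)) must hold.
Before r := not hit: (not hit) -> (hit or (seen <-> t))
Before havoc t: ((not hit) -> (hit or seen)) and ((not hit) -> (hit or (not seen)))
Then branch requires (not hit) -> hit; else branch requires ((not hit) -> (hit or seen)) and ((not hit) -> (hit or (not seen))).
Before the if: ((not hit) -> (hit or seen)) and ((not hit) -> (hit or (not seen)))
Before havoc t: ((not hit) -> (hit or seen)) and ((not hit) -> (hit or (not seen)))
Answer: WP = ((not hit) -> (hit or seen)) and ((not hit) -> (hit or (not seen)))
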